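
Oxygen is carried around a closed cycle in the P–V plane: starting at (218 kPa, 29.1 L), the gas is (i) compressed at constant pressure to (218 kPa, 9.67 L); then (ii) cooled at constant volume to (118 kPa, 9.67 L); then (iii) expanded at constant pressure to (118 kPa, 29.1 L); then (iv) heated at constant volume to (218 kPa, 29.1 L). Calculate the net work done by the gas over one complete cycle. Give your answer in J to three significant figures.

W_net ≈ -1940 J

Constant-volume legs do no work.
W(i) = (218)(9.67 − 29.1) = -4236 J; W(iii) = (118)(29.1 − 9.67) = 2293 J.
W_net = -4236 + 2293 = -1943 J (the counter-clockwise enclosed area).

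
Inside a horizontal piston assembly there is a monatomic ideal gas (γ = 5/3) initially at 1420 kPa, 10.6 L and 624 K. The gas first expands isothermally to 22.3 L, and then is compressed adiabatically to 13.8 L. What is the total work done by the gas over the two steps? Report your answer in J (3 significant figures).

Step 1 (isothermal): W = P₁V₁ ln(V₂/V₁) = (15052) ln(22.3/10.6) = 11195 J.
After step 1: P = 675 kPa, V = 22.3 L, T = 624 K.
Step 2 (adiabatic): W = (P₁V₁ − P₂V₂)/(γ−1) = (15052 − 20727)/0.667 = -8513 J.
W_total = 11195 − 8513 = 2682 J.

W_total ≈ 2680 J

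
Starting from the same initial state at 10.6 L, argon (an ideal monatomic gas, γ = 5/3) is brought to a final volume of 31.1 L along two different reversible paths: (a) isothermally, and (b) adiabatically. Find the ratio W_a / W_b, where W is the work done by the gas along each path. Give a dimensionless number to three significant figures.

Path (a) isothermal: W = P₁V₁ ln(V₂/V₁) → W_a/(P₁V₁) = 1.076.
Path (b) adiabatic: W = P₁V₁(1 − (V₁/V₂)^(γ−1))/(γ−1) → W_b/(P₁V₁) = 0.7681.
W_a / W_b = 1.076 / 0.7681 = 1.401.

W_a / W_b ≈ 1.40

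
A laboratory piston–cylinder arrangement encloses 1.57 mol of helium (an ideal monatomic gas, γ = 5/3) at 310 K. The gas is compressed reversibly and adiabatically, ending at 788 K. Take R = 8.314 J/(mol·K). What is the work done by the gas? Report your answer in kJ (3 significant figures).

W ≈ -9.36 kJ

Adiabatic ⇒ Q = 0, so W_by = −ΔU = nCᵥ(T₁ − T₂).
Cᵥ = 3R/2 = 12.47 J/(mol·K).
W = (1.57)(12.47)(310 − 788) = -9359 J.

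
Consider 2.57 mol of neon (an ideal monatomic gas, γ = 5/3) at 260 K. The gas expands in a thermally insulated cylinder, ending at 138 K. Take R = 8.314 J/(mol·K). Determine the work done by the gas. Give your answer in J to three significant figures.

W ≈ 3910 J

Adiabatic ⇒ Q = 0, so W_by = −ΔU = nCᵥ(T₁ − T₂).
Cᵥ = 3R/2 = 12.47 J/(mol·K).
W = (2.57)(12.47)(260 − 138) = 3910 J.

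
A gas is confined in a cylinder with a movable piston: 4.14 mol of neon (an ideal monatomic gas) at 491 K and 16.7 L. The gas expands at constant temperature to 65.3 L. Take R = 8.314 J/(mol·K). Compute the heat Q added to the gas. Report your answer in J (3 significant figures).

Isothermal ⇒ ΔU = 0, so Q = W = nRT ln(V₂/V₁).
Q = (4.14)(8.314)(491) ln(65.3/16.7) = 16900 × 1.364 = 23045 J.

Q ≈ 23000 J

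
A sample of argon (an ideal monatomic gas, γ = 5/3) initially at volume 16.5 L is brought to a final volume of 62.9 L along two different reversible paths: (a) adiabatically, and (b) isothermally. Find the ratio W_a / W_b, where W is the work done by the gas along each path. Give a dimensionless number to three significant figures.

Path (a) adiabatic: W = P₁V₁(1 − (V₁/V₂)^(γ−1))/(γ−1) → W_a/(P₁V₁) = 0.8853.
Path (b) isothermal: W = P₁V₁ ln(V₂/V₁) → W_b/(P₁V₁) = 1.338.
W_a / W_b = 0.8853 / 1.338 = 0.6616.

W_a / W_b ≈ 0.662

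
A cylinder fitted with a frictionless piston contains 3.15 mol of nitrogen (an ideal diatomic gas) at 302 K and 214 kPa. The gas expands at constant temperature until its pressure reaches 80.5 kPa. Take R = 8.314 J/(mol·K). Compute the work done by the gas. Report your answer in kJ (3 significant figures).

W ≈ 7.73 kJ

Isothermal process: W = nRT ln(V₂/V₁) = nRT ln(P₁/P₂).
W = (3.15)(8.314)(302) × ln(214/80.5)
  = 7909 × ln(2.658) = 7909 × 0.9777
W_by_gas = 7733 J.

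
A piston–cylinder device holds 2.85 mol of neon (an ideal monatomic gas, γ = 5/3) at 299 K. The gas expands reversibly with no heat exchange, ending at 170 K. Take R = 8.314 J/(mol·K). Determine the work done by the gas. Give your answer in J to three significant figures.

W ≈ 4580 J

Adiabatic ⇒ Q = 0, so W_by = −ΔU = nCᵥ(T₁ − T₂).
Cᵥ = 3R/2 = 12.47 J/(mol·K).
W = (2.85)(12.47)(299 − 170) = 4585 J.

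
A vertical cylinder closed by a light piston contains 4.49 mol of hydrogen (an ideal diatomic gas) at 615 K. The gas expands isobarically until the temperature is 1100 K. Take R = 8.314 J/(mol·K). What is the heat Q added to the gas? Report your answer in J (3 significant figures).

Q ≈ 63400 J

Isobaric: W = nRΔT = (4.49)(8.314)(485) = 18105 J.
ΔU = nCᵥΔT with Cᵥ = 5R/2: ΔU = (4.49)(20.79)(485) = 45262 J.
Q = ΔU + W = 45262 + 18105 = 63367 J.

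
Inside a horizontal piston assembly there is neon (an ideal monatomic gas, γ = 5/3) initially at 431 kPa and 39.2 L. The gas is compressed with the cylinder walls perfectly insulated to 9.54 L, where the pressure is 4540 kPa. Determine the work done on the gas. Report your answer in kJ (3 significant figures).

Adiabatic: W = (P₁V₁ − P₂V₂)/(γ − 1) with γ = 5/3.
P₁V₁ = 16895 J, P₂V₂ = 43312 J.
W = (16895 − 43312) / 0.6667 = -39625 J.
Work on gas = −W_by = 39625 J.

W ≈ 39.6 kJ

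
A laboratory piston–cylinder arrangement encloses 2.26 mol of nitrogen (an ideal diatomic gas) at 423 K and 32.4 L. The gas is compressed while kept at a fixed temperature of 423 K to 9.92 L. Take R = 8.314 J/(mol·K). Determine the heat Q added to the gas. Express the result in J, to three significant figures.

Q ≈ -9410 J

Isothermal ⇒ ΔU = 0, so Q = W = nRT ln(V₂/V₁).
Q = (2.26)(8.314)(423) ln(9.92/32.4) = 7948 × -1.184 = -9407 J.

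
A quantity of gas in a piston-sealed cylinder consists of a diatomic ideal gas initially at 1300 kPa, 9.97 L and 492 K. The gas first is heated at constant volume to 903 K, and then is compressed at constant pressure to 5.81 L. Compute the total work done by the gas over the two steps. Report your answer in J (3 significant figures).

W_total ≈ -9930 J

Step 1 (isochoric): W = 0 (constant volume).
After step 1: P = 2386 kPa (V unchanged).
Step 2 (isobaric): W = PΔV = (2386 kPa)(5.81 − 9.97 L) = -9926 J.
W_total = 0 − 9926 = -9926 J.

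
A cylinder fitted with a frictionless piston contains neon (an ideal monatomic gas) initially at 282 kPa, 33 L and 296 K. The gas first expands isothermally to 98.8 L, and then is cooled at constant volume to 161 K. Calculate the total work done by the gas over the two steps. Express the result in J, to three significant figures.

Step 1 (isothermal): W = P₁V₁ ln(V₂/V₁) = (9306) ln(98.8/33) = 10205 J.
Step 2 (isochoric): W = 0 (constant volume).
W_total = 10205 + 0 = 10205 J.

W_total ≈ 10200 J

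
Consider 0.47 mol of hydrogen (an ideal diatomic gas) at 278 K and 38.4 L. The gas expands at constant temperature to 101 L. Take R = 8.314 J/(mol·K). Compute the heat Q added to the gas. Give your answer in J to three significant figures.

Isothermal ⇒ ΔU = 0, so Q = W = nRT ln(V₂/V₁).
Q = (0.47)(8.314)(278) ln(101/38.4) = 1086 × 0.9671 = 1051 J.

Q ≈ 1050 J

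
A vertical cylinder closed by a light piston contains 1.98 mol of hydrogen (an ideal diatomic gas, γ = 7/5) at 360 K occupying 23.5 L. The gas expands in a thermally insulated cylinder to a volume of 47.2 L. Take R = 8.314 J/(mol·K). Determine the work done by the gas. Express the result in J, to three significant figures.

Adiabatic: TV^(γ−1) = const with γ = 7/5.
T₂ = T₁ (V₁/V₂)^(γ−1) = 360 × (23.5/47.2)^0.4 = 360 × 0.7566 = 272.4 K.
W_by = nCᵥ(T₁ − T₂) = (1.98)(20.79)(360 − 272.4) = 3607 J.

W ≈ 3610 J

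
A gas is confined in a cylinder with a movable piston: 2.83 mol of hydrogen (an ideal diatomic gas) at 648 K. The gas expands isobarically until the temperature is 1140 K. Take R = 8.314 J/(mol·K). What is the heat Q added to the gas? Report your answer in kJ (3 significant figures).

Isobaric: W = nRΔT = (2.83)(8.314)(492) = 11576 J.
ΔU = nCᵥΔT with Cᵥ = 5R/2: ΔU = (2.83)(20.79)(492) = 28940 J.
Q = ΔU + W = 28940 + 11576 = 40516 J.

Q ≈ 40.5 kJ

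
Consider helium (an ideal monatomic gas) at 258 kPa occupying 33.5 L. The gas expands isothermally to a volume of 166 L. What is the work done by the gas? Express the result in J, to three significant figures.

W ≈ 13800 J

Isothermal: W = nRT ln(V₂/V₁) = P₁V₁ ln(V₂/V₁).
P₁V₁ = (258 kPa)(33.5 L) = 8643 J.
W = 8643 × ln(166/33.5) = 8643 × 1.6
W_by_gas = 13833 J.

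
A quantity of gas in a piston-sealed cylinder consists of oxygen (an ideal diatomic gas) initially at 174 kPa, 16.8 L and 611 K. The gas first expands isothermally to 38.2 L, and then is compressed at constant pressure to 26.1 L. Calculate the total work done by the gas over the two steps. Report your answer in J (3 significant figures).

W_total ≈ 1480 J

Step 1 (isothermal): W = P₁V₁ ln(V₂/V₁) = (2923) ln(38.2/16.8) = 2401 J.
After step 1: P = 76.52 kPa, V = 38.2 L, T = 611 K.
Step 2 (isobaric): W = PΔV = (76.52 kPa)(26.1 − 38.2 L) = -925.9 J.
W_total = 2401 − 925.9 = 1475 J.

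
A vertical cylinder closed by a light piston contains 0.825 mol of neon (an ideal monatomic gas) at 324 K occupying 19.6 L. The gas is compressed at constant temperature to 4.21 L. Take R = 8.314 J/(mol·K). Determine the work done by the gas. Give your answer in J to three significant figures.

W ≈ -3420 J

Isothermal: W = nRT ln(V₂/V₁).
W = (0.825)(8.314)(324) × ln(4.21/19.6)
  = 2222 × -1.538
W_by_gas = -3418 J.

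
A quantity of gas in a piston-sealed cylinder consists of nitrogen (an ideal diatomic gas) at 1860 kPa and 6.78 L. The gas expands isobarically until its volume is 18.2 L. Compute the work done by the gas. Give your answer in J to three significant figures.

Isobaric: W = P ΔV.
W = (1860 kPa)(18.2 − 6.78 L) = (1860)(11.42) = 21241 J.

W ≈ 21200 J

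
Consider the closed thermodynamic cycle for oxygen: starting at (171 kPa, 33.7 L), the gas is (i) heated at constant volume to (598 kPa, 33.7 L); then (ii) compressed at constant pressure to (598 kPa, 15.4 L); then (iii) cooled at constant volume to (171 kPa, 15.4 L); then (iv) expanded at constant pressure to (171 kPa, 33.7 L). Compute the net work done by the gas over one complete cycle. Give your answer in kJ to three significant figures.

Constant-volume legs do no work.
W(ii) = (598)(15.4 − 33.7) = -10943 J; W(iv) = (171)(33.7 − 15.4) = 3129 J.
W_net = -10943 + 3129 = -7814 J (the counter-clockwise enclosed area).

W_net ≈ -7.81 kJ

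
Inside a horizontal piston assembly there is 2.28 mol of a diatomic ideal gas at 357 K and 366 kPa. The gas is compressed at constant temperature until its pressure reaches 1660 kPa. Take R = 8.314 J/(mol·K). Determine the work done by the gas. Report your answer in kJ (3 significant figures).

Isothermal process: W = nRT ln(V₂/V₁) = nRT ln(P₁/P₂).
W = (2.28)(8.314)(357) × ln(366/1660)
  = 6767 × ln(0.2205) = 6767 × -1.512
W_by_gas = -10232 J.

W ≈ -10.2 kJ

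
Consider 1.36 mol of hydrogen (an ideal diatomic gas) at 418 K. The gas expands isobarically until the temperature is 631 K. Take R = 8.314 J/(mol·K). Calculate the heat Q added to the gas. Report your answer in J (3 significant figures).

Q ≈ 8430 J

Isobaric: W = nRΔT = (1.36)(8.314)(213) = 2408 J.
ΔU = nCᵥΔT with Cᵥ = 5R/2: ΔU = (1.36)(20.79)(213) = 6021 J.
Q = ΔU + W = 6021 + 2408 = 8429 J.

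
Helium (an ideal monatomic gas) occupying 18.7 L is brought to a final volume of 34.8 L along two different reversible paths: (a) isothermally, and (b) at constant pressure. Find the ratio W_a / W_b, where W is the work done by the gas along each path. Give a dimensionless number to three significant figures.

Path (a) isothermal: W = P₁V₁ ln(V₂/V₁) → W_a/(P₁V₁) = 0.6211.
Path (b) isobaric: W = P₁(V₂ − V₁) → W_b/(P₁V₁) = 0.861.
W_a / W_b = 0.6211 / 0.861 = 0.7214.

W_a / W_b ≈ 0.721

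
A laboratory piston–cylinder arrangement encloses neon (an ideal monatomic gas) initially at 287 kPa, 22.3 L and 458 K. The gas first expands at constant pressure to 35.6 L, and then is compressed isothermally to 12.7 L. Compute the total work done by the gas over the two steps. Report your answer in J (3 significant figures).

Step 1 (isobaric): W = PΔV = (287 kPa)(35.6 − 22.3 L) = 3817 J.
After step 1: P = 287 kPa, V = 35.6 L, T = 731.2 K.
Step 2 (isothermal): W = P₁V₁ ln(V₂/V₁) = (10217) ln(12.7/35.6) = -10531 J.
W_total = 3817 − 10531 = -6714 J.

W_total ≈ -6710 J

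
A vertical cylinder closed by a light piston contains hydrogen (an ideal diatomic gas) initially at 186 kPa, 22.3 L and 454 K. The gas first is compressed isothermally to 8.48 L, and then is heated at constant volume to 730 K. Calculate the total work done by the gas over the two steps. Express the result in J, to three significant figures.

W_total ≈ -4010 J

Step 1 (isothermal): W = P₁V₁ ln(V₂/V₁) = (4148) ln(8.48/22.3) = -4010 J.
Step 2 (isochoric): W = 0 (constant volume).
W_total = -4010 + 0 = -4010 J.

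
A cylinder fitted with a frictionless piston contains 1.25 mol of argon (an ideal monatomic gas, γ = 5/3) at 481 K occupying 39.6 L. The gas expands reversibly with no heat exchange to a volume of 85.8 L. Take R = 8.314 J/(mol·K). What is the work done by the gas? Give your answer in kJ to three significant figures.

Adiabatic: TV^(γ−1) = const with γ = 5/3.
T₂ = T₁ (V₁/V₂)^(γ−1) = 481 × (39.6/85.8)^0.667 = 481 × 0.5972 = 287.3 K.
W_by = nCᵥ(T₁ − T₂) = (1.25)(12.47)(481 − 287.3) = 3020 J.

W ≈ 3.02 kJ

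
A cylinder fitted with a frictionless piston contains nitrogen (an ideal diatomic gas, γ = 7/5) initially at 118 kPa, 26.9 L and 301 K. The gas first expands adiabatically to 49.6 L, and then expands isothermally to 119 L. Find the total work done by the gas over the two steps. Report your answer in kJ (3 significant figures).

Step 1 (adiabatic): W = (P₁V₁ − P₂V₂)/(γ−1) = (3174 − 2485)/0.4 = 1723 J.
After step 1: P = 50.1 kPa, V = 49.6 L, T = 235.7 K.
Step 2 (isothermal): W = P₁V₁ ln(V₂/V₁) = (2485) ln(119/49.6) = 2175 J.
W_total = 1723 + 2175 = 3898 J.

W_total ≈ 3.90 kJ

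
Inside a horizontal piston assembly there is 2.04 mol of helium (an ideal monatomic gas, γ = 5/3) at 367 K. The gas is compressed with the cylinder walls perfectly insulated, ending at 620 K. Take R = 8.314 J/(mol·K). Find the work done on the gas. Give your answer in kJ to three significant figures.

Adiabatic ⇒ Q = 0, so W_by = −ΔU = nCᵥ(T₁ − T₂).
Cᵥ = 3R/2 = 12.47 J/(mol·K).
W = (2.04)(12.47)(367 − 620) = -6437 J.
Work on gas = −W_by = 6437 J.

W ≈ 6.44 kJ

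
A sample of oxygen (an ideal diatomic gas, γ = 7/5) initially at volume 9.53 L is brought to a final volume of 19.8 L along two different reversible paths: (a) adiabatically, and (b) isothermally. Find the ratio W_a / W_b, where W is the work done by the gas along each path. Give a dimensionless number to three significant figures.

W_a / W_b ≈ 0.867

Path (a) adiabatic: W = P₁V₁(1 − (V₁/V₂)^(γ−1))/(γ−1) → W_a/(P₁V₁) = 0.634.
Path (b) isothermal: W = P₁V₁ ln(V₂/V₁) → W_b/(P₁V₁) = 0.7312.
W_a / W_b = 0.634 / 0.7312 = 0.867.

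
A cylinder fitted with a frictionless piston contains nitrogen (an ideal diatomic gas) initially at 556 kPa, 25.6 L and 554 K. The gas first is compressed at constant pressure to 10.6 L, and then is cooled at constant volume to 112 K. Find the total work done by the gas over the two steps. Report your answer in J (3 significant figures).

W_total ≈ -8340 J

Step 1 (isobaric): W = PΔV = (556 kPa)(10.6 − 25.6 L) = -8340 J.
Step 2 (isochoric): W = 0 (constant volume).
W_total = -8340 + 0 = -8340 J.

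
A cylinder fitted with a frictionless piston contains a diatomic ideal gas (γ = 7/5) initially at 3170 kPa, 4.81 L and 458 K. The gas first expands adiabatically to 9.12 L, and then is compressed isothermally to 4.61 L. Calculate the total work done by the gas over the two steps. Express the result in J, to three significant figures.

Step 1 (adiabatic): W = (P₁V₁ − P₂V₂)/(γ−1) = (15248 − 11805)/0.4 = 8607 J.
After step 1: P = 1294 kPa, V = 9.12 L, T = 354.6 K.
Step 2 (isothermal): W = P₁V₁ ln(V₂/V₁) = (11805) ln(4.61/9.12) = -8054 J.
W_total = 8607 − 8054 = 553 J.

W_total ≈ 553 J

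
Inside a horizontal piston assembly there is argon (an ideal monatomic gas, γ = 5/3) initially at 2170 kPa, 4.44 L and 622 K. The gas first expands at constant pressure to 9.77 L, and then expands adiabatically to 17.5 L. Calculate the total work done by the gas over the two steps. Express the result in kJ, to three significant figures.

W_total ≈ 21.8 kJ

Step 1 (isobaric): W = PΔV = (2170 kPa)(9.77 − 4.44 L) = 11566 J.
After step 1: P = 2170 kPa, V = 9.77 L, T = 1369 K.
Step 2 (adiabatic): W = (P₁V₁ − P₂V₂)/(γ−1) = (21201 − 14374)/0.667 = 10240 J.
W_total = 11566 + 10240 = 21806 J.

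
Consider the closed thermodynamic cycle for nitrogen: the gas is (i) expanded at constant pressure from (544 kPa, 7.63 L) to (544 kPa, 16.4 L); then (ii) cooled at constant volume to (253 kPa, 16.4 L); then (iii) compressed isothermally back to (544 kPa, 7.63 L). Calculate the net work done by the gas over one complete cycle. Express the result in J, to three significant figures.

Leg (i): W = PΔV = (544)(16.4 − 7.63) = 4771 J.
Leg (ii): W = 0.
Leg (iii): W = PᵢVᵢ ln(V_f/Vᵢ) = (4149) ln(7.63/16.4) = -3175 J.
W_net = 4771 − 3175 = 1596 J.

W_net ≈ 1600 J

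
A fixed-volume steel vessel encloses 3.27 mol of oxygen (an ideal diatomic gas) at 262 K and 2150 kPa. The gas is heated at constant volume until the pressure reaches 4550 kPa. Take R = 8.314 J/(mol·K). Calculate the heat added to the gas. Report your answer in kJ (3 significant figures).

Q ≈ 19.9 kJ

Constant volume ⇒ W = 0, so Q = ΔU = nCᵥΔT with Cᵥ = 5R/2 = 20.79 J/(mol·K).
At constant V, T₂/T₁ = P₂/P₁ ⇒ ΔT = T₁(P₂/P₁ − 1) = 262·(4550/2150 − 1) = 292.5 K.
ΔU = (3.27)(20.79)(292.5) = 19878 J.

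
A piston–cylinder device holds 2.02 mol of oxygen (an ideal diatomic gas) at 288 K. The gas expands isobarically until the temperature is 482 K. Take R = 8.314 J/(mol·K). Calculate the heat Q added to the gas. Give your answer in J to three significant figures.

Isobaric: W = nRΔT = (2.02)(8.314)(194) = 3258 J.
ΔU = nCᵥΔT with Cᵥ = 5R/2: ΔU = (2.02)(20.79)(194) = 8145 J.
Q = ΔU + W = 8145 + 3258 = 11403 J.

Q ≈ 11400 J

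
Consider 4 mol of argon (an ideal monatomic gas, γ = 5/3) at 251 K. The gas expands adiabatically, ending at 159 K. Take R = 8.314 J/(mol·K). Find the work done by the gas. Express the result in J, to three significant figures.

W ≈ 4590 J

Adiabatic ⇒ Q = 0, so W_by = −ΔU = nCᵥ(T₁ − T₂).
Cᵥ = 3R/2 = 12.47 J/(mol·K).
W = (4)(12.47)(251 − 159) = 4589 J.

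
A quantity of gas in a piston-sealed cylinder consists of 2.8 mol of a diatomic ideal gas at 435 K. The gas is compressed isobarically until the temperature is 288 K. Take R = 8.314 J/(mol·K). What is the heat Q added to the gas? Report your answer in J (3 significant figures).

Q ≈ -12000 J

Isobaric: W = nRΔT = (2.8)(8.314)(-147) = -3422 J.
ΔU = nCᵥΔT with Cᵥ = 5R/2: ΔU = (2.8)(20.79)(-147) = -8555 J.
Q = ΔU + W = -8555 − 3422 = -11977 J.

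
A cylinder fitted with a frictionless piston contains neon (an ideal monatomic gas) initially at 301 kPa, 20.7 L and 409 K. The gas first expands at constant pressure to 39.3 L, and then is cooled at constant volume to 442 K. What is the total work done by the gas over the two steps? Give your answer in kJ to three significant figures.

Step 1 (isobaric): W = PΔV = (301 kPa)(39.3 − 20.7 L) = 5599 J.
Step 2 (isochoric): W = 0 (constant volume).
W_total = 5599 + 0 = 5599 J.

W_total ≈ 5.60 kJ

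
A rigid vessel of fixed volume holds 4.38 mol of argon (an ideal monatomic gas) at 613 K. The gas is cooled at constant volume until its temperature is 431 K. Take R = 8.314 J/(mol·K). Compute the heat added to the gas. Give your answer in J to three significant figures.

Q ≈ -9940 J

Constant volume ⇒ W = 0, so Q = ΔU = nCᵥΔT with Cᵥ = 3R/2 = 12.47 J/(mol·K).
ΔU = (4.38)(12.47)(431 − 613) = -9941 J.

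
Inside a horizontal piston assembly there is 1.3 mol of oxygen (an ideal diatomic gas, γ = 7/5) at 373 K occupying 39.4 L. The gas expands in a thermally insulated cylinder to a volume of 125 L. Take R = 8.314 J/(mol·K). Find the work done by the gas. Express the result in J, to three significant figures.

W ≈ 3730 J

Adiabatic: TV^(γ−1) = const with γ = 7/5.
T₂ = T₁ (V₁/V₂)^(γ−1) = 373 × (39.4/125)^0.4 = 373 × 0.6301 = 235 K.
W_by = nCᵥ(T₁ − T₂) = (1.3)(20.79)(373 − 235) = 3728 J.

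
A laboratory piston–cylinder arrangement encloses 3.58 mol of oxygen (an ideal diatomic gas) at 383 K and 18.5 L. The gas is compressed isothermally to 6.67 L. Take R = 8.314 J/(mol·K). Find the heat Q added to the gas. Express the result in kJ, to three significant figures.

Q ≈ -11.6 kJ

Isothermal ⇒ ΔU = 0, so Q = W = nRT ln(V₂/V₁).
Q = (3.58)(8.314)(383) ln(6.67/18.5) = 11400 × -1.02 = -11629 J.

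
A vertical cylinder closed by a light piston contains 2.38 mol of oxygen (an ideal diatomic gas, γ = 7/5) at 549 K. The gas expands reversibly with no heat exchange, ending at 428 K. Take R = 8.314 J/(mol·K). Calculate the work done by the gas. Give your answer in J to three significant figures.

Adiabatic ⇒ Q = 0, so W_by = −ΔU = nCᵥ(T₁ − T₂).
Cᵥ = 5R/2 = 20.79 J/(mol·K).
W = (2.38)(20.79)(549 − 428) = 5986 J.

W ≈ 5990 J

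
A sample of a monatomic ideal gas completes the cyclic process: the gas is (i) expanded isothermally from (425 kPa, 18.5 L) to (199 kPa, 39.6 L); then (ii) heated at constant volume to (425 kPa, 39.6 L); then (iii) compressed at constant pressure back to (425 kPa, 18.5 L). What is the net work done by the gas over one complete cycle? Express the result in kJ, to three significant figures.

W_net ≈ -2.98 kJ

Leg (i): W = PᵢVᵢ ln(V_f/Vᵢ) = (7862) ln(39.6/18.5) = 5984 J.
Leg (ii): W = 0.
Leg (iii): W = PΔV = (425)(18.5 − 39.6) = -8968 J.
W_net = 5984 − 8968 = -2984 J.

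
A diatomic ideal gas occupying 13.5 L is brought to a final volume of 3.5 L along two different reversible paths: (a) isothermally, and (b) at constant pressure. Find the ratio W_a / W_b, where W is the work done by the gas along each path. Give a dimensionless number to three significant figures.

W_a / W_b ≈ 1.82

Path (a) isothermal: W = P₁V₁ ln(V₂/V₁) → W_a/(P₁V₁) = -1.35.
Path (b) isobaric: W = P₁(V₂ − V₁) → W_b/(P₁V₁) = -0.7407.
W_a / W_b = -1.35 / -0.7407 = 1.822.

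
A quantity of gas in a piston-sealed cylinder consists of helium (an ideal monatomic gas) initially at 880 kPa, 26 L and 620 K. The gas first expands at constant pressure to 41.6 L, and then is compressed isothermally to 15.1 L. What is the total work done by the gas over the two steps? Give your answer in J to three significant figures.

W_total ≈ -23400 J

Step 1 (isobaric): W = PΔV = (880 kPa)(41.6 − 26 L) = 13728 J.
After step 1: P = 880 kPa, V = 41.6 L, T = 992 K.
Step 2 (isothermal): W = P₁V₁ ln(V₂/V₁) = (36608) ln(15.1/41.6) = -37099 J.
W_total = 13728 − 37099 = -23371 J.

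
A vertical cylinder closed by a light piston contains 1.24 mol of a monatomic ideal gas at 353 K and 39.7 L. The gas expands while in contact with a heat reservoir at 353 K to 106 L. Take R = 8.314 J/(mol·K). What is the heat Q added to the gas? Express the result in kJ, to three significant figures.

Q ≈ 3.57 kJ

Isothermal ⇒ ΔU = 0, so Q = W = nRT ln(V₂/V₁).
Q = (1.24)(8.314)(353) ln(106/39.7) = 3639 × 0.9821 = 3574 J.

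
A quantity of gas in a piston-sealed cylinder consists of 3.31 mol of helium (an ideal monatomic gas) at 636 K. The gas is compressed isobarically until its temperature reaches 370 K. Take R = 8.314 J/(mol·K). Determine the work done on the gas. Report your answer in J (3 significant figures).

Isobaric: W = P ΔV = nR ΔT.
W = (3.31)(8.314)(370 − 636) = -7320 J.
Work on gas = −W_by = 7320 J.

W ≈ 7320 J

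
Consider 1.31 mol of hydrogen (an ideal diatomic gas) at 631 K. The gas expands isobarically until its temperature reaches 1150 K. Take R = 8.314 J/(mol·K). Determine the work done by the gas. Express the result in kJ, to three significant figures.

Isobaric: W = P ΔV = nR ΔT.
W = (1.31)(8.314)(1150 − 631) = 5653 J.

W ≈ 5.65 kJ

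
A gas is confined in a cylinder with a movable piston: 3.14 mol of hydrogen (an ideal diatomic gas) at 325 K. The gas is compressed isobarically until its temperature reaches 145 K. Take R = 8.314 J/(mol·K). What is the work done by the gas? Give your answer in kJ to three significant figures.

Isobaric: W = P ΔV = nR ΔT.
W = (3.14)(8.314)(145 − 325) = -4699 J.

W ≈ -4.70 kJ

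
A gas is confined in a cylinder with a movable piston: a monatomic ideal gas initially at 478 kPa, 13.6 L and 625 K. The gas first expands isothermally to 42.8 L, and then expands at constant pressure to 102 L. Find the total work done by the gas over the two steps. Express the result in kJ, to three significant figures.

Step 1 (isothermal): W = P₁V₁ ln(V₂/V₁) = (6501) ln(42.8/13.6) = 7453 J.
After step 1: P = 151.9 kPa, V = 42.8 L, T = 625 K.
Step 2 (isobaric): W = PΔV = (151.9 kPa)(102 − 42.8 L) = 8992 J.
W_total = 7453 + 8992 = 16445 J.

W_total ≈ 16.4 kJ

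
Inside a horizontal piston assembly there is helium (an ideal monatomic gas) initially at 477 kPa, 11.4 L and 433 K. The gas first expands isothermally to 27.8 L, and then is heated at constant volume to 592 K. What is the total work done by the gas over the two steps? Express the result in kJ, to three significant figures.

W_total ≈ 4.85 kJ

Step 1 (isothermal): W = P₁V₁ ln(V₂/V₁) = (5438) ln(27.8/11.4) = 4847 J.
Step 2 (isochoric): W = 0 (constant volume).
W_total = 4847 + 0 = 4847 J.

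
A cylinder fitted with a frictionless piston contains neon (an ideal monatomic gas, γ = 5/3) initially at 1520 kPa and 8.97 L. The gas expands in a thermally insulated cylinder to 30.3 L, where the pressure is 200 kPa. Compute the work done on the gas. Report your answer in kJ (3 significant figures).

W ≈ -11.4 kJ

Adiabatic: W = (P₁V₁ − P₂V₂)/(γ − 1) with γ = 5/3.
P₁V₁ = 13634 J, P₂V₂ = 6060 J.
W = (13634 − 6060) / 0.6667 = 11362 J.
Work on gas = −W_by = -11362 J.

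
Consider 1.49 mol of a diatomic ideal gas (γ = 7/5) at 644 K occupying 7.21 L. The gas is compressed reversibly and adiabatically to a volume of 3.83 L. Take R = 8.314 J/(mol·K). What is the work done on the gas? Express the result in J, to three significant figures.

W ≈ 5740 J

Adiabatic: TV^(γ−1) = const with γ = 7/5.
T₂ = T₁ (V₁/V₂)^(γ−1) = 644 × (7.21/3.83)^0.4 = 644 × 1.288 = 829.4 K.
W_by = nCᵥ(T₁ − T₂) = (1.49)(20.79)(644 − 829.4) = -5743 J.
Work on gas = −W_by = 5743 J.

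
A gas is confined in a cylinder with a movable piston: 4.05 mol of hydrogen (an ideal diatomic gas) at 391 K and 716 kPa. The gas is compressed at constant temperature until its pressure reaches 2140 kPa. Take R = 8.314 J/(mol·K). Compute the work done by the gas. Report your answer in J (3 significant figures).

W ≈ -14400 J

Isothermal process: W = nRT ln(V₂/V₁) = nRT ln(P₁/P₂).
W = (4.05)(8.314)(391) × ln(716/2140)
  = 13166 × ln(0.3346) = 13166 × -1.095
W_by_gas = -14415 J.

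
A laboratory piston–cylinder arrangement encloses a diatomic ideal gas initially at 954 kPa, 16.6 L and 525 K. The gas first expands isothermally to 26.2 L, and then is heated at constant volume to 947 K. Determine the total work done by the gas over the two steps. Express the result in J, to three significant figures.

W_total ≈ 7230 J

Step 1 (isothermal): W = P₁V₁ ln(V₂/V₁) = (15836) ln(26.2/16.6) = 7227 J.
Step 2 (isochoric): W = 0 (constant volume).
W_total = 7227 + 0 = 7227 J.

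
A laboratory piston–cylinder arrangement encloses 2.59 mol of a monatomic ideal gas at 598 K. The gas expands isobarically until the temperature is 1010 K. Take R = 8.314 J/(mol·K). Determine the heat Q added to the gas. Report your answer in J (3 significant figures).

Q ≈ 22200 J

Isobaric: W = nRΔT = (2.59)(8.314)(412) = 8872 J.
ΔU = nCᵥΔT with Cᵥ = 3R/2: ΔU = (2.59)(12.47)(412) = 13308 J.
Q = ΔU + W = 13308 + 8872 = 22179 J.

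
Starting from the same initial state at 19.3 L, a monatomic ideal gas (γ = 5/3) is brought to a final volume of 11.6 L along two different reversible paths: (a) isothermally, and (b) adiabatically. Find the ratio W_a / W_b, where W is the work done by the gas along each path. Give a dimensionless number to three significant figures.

W_a / W_b ≈ 0.840

Path (a) isothermal: W = P₁V₁ ln(V₂/V₁) → W_a/(P₁V₁) = -0.5091.
Path (b) adiabatic: W = P₁V₁(1 − (V₁/V₂)^(γ−1))/(γ−1) → W_b/(P₁V₁) = -0.6062.
W_a / W_b = -0.5091 / -0.6062 = 0.8399.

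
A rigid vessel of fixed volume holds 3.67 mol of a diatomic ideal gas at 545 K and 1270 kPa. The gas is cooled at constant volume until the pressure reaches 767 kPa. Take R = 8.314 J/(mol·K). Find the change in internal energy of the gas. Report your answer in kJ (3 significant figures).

ΔU ≈ -16.5 kJ

Constant volume ⇒ W = 0, so Q = ΔU = nCᵥΔT with Cᵥ = 5R/2 = 20.79 J/(mol·K).
At constant V, T₂/T₁ = P₂/P₁ ⇒ ΔT = T₁(P₂/P₁ − 1) = 545·(767/1270 − 1) = -215.9 K.
ΔU = (3.67)(20.79)(-215.9) = -16466 J.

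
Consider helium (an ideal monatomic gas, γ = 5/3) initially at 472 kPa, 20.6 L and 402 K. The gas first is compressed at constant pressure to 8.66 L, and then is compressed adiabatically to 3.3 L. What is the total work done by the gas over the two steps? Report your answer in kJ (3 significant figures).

Step 1 (isobaric): W = PΔV = (472 kPa)(8.66 − 20.6 L) = -5636 J.
After step 1: P = 472 kPa, V = 8.66 L, T = 169 K.
Step 2 (adiabatic): W = (P₁V₁ − P₂V₂)/(γ−1) = (4088 − 7777)/0.667 = -5534 J.
W_total = -5636 − 5534 = -11169 J.

W_total ≈ -11.2 kJ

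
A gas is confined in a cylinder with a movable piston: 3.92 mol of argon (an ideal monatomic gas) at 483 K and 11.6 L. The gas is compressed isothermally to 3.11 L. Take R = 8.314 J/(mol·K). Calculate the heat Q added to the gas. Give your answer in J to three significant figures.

Isothermal ⇒ ΔU = 0, so Q = W = nRT ln(V₂/V₁).
Q = (3.92)(8.314)(483) ln(3.11/11.6) = 15741 × -1.316 = -20722 J.

Q ≈ -20700 J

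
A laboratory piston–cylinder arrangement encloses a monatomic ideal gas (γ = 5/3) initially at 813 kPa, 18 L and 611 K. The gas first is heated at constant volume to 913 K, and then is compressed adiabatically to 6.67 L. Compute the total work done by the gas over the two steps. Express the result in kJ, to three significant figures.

W_total ≈ -30.8 kJ

Step 1 (isochoric): W = 0 (constant volume).
After step 1: P = 1215 kPa (V unchanged).
Step 2 (adiabatic): W = (P₁V₁ − P₂V₂)/(γ−1) = (21867 − 42386)/0.667 = -30778 J.
W_total = 0 − 30778 = -30778 J.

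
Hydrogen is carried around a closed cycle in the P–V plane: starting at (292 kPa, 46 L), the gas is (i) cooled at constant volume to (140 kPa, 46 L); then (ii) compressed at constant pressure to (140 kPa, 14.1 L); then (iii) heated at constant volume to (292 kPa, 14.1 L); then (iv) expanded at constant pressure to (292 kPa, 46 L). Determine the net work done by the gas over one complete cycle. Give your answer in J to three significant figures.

W_net ≈ 4850 J

Constant-volume legs do no work.
W(ii) = (140)(14.1 − 46) = -4466 J; W(iv) = (292)(46 − 14.1) = 9315 J.
W_net = -4466 + 9315 = 4849 J (the clockwise enclosed area).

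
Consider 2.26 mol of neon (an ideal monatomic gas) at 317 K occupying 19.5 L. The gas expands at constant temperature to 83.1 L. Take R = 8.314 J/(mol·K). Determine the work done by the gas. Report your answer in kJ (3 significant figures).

Isothermal: W = nRT ln(V₂/V₁).
W = (2.26)(8.314)(317) × ln(83.1/19.5)
  = 5956 × 1.45
W_by_gas = 8634 J.

W ≈ 8.63 kJ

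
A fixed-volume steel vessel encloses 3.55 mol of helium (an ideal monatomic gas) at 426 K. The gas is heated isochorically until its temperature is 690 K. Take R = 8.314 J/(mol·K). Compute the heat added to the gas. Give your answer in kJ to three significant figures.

Q ≈ 11.7 kJ

Constant volume ⇒ W = 0, so Q = ΔU = nCᵥΔT with Cᵥ = 3R/2 = 12.47 J/(mol·K).
ΔU = (3.55)(12.47)(690 − 426) = 11688 J.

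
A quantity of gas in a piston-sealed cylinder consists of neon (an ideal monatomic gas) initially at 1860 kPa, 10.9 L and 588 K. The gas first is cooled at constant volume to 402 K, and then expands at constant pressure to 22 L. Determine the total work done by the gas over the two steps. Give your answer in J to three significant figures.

W_total ≈ 14100 J

Step 1 (isochoric): W = 0 (constant volume).
After step 1: P = 1272 kPa (V unchanged).
Step 2 (isobaric): W = PΔV = (1272 kPa)(22 − 10.9 L) = 14115 J.
W_total = 0 + 14115 = 14115 J.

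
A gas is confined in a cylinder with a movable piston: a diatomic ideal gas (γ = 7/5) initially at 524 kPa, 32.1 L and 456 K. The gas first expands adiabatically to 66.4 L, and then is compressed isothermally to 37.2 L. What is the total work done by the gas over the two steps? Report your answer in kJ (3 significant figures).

W_total ≈ 3.32 kJ

Step 1 (adiabatic): W = (P₁V₁ − P₂V₂)/(γ−1) = (16820 − 12577)/0.4 = 10609 J.
After step 1: P = 189.4 kPa, V = 66.4 L, T = 341 K.
Step 2 (isothermal): W = P₁V₁ ln(V₂/V₁) = (12577) ln(37.2/66.4) = -7287 J.
W_total = 10609 − 7287 = 3322 J.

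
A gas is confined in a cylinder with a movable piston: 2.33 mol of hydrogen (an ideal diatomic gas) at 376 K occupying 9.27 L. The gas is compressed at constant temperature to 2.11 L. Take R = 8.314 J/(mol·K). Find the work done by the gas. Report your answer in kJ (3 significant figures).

Isothermal: W = nRT ln(V₂/V₁).
W = (2.33)(8.314)(376) × ln(2.11/9.27)
  = 7284 × -1.48
W_by_gas = -10781 J.

W ≈ -10.8 kJ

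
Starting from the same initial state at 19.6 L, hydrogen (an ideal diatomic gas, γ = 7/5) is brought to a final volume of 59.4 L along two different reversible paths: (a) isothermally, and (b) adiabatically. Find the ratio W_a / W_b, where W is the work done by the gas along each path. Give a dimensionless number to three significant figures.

W_a / W_b ≈ 1.24

Path (a) isothermal: W = P₁V₁ ln(V₂/V₁) → W_a/(P₁V₁) = 1.109.
Path (b) adiabatic: W = P₁V₁(1 − (V₁/V₂)^(γ−1))/(γ−1) → W_b/(P₁V₁) = 0.8955.
W_a / W_b = 1.109 / 0.8955 = 1.238.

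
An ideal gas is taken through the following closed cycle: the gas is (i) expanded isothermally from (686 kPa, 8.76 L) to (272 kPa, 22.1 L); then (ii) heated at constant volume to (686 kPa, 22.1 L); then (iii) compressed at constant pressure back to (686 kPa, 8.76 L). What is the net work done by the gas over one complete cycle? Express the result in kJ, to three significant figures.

Leg (i): W = PᵢVᵢ ln(V_f/Vᵢ) = (6009) ln(22.1/8.76) = 5561 J.
Leg (ii): W = 0.
Leg (iii): W = PΔV = (686)(8.76 − 22.1) = -9151 J.
W_net = 5561 − 9151 = -3590 J.

W_net ≈ -3.59 kJ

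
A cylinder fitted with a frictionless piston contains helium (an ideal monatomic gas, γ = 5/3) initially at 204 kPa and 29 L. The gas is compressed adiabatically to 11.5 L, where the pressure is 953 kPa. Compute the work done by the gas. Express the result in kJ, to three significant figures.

Adiabatic: W = (P₁V₁ − P₂V₂)/(γ − 1) with γ = 5/3.
P₁V₁ = 5916 J, P₂V₂ = 10960 J.
W = (5916 − 10960) / 0.6667 = -7565 J.

W ≈ -7.57 kJ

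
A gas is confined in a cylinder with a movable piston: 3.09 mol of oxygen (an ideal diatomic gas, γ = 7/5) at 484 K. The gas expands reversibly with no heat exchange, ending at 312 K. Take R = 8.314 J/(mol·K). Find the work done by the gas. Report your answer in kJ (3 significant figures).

W ≈ 11.0 kJ

Adiabatic ⇒ Q = 0, so W_by = −ΔU = nCᵥ(T₁ − T₂).
Cᵥ = 5R/2 = 20.79 J/(mol·K).
W = (3.09)(20.79)(484 − 312) = 11047 J.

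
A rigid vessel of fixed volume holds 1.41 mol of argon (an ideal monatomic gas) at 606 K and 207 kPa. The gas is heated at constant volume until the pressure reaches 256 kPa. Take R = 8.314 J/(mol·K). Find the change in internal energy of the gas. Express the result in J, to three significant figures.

ΔU ≈ 2520 J

Constant volume ⇒ W = 0, so Q = ΔU = nCᵥΔT with Cᵥ = 3R/2 = 12.47 J/(mol·K).
At constant V, T₂/T₁ = P₂/P₁ ⇒ ΔT = T₁(P₂/P₁ − 1) = 606·(256/207 − 1) = 143.4 K.
ΔU = (1.41)(12.47)(143.4) = 2522 J.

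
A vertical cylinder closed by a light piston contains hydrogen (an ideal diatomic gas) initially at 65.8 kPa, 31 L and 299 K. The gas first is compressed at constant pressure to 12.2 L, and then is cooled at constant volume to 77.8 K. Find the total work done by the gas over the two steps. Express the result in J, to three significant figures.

Step 1 (isobaric): W = PΔV = (65.8 kPa)(12.2 − 31 L) = -1237 J.
Step 2 (isochoric): W = 0 (constant volume).
W_total = -1237 + 0 = -1237 J.

W_total ≈ -1240 J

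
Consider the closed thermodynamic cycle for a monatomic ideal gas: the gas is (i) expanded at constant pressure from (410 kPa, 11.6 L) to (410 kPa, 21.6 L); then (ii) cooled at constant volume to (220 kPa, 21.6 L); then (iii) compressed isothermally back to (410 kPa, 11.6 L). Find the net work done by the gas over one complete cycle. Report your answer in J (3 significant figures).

W_net ≈ 1150 J

Leg (i): W = PΔV = (410)(21.6 − 11.6) = 4100 J.
Leg (ii): W = 0.
Leg (iii): W = PᵢVᵢ ln(V_f/Vᵢ) = (4752) ln(11.6/21.6) = -2954 J.
W_net = 4100 − 2954 = 1146 J.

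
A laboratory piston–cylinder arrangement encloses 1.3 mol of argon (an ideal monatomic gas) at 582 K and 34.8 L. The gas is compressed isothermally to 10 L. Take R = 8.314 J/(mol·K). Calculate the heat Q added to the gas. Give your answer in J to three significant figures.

Q ≈ -7840 J

Isothermal ⇒ ΔU = 0, so Q = W = nRT ln(V₂/V₁).
Q = (1.3)(8.314)(582) ln(10/34.8) = 6290 × -1.247 = -7844 J.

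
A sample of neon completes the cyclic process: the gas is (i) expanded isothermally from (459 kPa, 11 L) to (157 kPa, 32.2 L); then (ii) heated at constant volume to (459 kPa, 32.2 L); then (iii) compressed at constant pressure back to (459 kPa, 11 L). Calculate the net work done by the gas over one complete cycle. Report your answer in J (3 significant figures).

Leg (i): W = PᵢVᵢ ln(V_f/Vᵢ) = (5049) ln(32.2/11) = 5423 J.
Leg (ii): W = 0.
Leg (iii): W = PΔV = (459)(11 − 32.2) = -9731 J.
W_net = 5423 − 9731 = -4308 J.

W_net ≈ -4310 J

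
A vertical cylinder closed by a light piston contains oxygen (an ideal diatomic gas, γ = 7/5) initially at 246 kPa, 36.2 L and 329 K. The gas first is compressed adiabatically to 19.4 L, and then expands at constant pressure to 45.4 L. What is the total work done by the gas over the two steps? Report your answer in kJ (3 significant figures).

W_total ≈ 9.01 kJ

Step 1 (adiabatic): W = (P₁V₁ − P₂V₂)/(γ−1) = (8905 − 11429)/0.4 = -6309 J.
After step 1: P = 589.1 kPa, V = 19.4 L, T = 422.2 K.
Step 2 (isobaric): W = PΔV = (589.1 kPa)(45.4 − 19.4 L) = 15317 J.
W_total = -6309 + 15317 = 9008 J.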